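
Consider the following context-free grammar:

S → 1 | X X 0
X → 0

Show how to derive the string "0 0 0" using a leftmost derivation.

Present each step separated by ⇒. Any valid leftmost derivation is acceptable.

S ⇒ X X 0 ⇒ 0 X 0 ⇒ 0 0 0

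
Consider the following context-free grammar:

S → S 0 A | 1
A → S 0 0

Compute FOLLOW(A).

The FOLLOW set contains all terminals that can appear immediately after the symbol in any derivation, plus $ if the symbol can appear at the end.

We compute FOLLOW(A) using the standard algorithm.
FOLLOW(S) starts with {$}.
FIRST(A) = {1}
FIRST(S) = {1}
FOLLOW(A) = {$, 0}
FOLLOW(S) = {$, 0}
Therefore, FOLLOW(A) = {$, 0}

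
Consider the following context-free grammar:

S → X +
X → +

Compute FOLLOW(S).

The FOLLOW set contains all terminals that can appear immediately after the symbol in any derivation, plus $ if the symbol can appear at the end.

We compute FOLLOW(S) using the standard algorithm.
FOLLOW(S) starts with {$}.
FIRST(S) = {+}
FIRST(X) = {+}
FOLLOW(S) = {$}
FOLLOW(X) = {+}
Therefore, FOLLOW(S) = {$}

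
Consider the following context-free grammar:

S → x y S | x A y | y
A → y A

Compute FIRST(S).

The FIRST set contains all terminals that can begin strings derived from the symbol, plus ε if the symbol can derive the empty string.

We compute FIRST(S) using the standard algorithm.
FIRST(A) = {y}
FIRST(S) = {x, y}
Therefore, FIRST(S) = {x, y}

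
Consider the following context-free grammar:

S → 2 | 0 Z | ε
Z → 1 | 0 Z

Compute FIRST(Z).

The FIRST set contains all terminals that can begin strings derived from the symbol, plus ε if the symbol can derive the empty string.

We compute FIRST(Z) using the standard algorithm.
FIRST(S) = {0, 2, ε}
FIRST(Z) = {0, 1}
Therefore, FIRST(Z) = {0, 1}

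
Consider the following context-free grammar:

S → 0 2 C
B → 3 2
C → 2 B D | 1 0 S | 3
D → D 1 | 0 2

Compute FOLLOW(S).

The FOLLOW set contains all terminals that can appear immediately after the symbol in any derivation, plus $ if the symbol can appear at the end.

We compute FOLLOW(S) using the standard algorithm.
FOLLOW(S) starts with {$}.
FIRST(B) = {3}
FIRST(C) = {1, 2, 3}
FIRST(D) = {0}
FIRST(S) = {0}
FOLLOW(B) = {0}
FOLLOW(C) = {$}
FOLLOW(D) = {$, 1}
FOLLOW(S) = {$}
Therefore, FOLLOW(S) = {$}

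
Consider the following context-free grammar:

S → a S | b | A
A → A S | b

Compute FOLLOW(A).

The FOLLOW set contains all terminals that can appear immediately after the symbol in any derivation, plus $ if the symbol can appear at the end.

We compute FOLLOW(A) using the standard algorithm.
FOLLOW(S) starts with {$}.
FIRST(A) = {b}
FIRST(S) = {a, b}
FOLLOW(A) = {$, a, b}
FOLLOW(S) = {$, a, b}
Therefore, FOLLOW(A) = {$, a, b}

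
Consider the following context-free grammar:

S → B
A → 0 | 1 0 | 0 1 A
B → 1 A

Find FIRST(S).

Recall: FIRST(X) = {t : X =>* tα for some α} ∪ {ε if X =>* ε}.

We compute FIRST(S) using the standard algorithm.
FIRST(A) = {0, 1}
FIRST(B) = {1}
FIRST(S) = {1}
Therefore, FIRST(S) = {1}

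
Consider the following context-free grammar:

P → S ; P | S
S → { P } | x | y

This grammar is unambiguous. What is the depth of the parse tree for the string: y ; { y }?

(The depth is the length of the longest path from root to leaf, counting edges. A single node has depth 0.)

5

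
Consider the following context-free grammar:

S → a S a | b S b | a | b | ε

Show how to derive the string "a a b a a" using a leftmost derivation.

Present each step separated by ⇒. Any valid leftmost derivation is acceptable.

S ⇒ a S a ⇒ a a S a a ⇒ a a b a a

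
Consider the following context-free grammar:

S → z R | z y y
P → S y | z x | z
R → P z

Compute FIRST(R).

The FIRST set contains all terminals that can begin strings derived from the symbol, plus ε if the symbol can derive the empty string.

We compute FIRST(R) using the standard algorithm.
FIRST(P) = {z}
FIRST(R) = {z}
FIRST(S) = {z}
Therefore, FIRST(R) = {z}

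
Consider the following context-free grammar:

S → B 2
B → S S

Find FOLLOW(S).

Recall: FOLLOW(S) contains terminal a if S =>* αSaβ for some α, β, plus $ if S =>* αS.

We compute FOLLOW(S) using the standard algorithm.
FOLLOW(S) starts with {$}.
FIRST(B) = {}
FIRST(S) = {}
FOLLOW(B) = {2}
FOLLOW(S) = {$, 2}
Therefore, FOLLOW(S) = {$, 2}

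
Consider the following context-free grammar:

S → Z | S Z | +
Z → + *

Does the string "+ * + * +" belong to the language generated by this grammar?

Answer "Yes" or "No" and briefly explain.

No - no valid derivation exists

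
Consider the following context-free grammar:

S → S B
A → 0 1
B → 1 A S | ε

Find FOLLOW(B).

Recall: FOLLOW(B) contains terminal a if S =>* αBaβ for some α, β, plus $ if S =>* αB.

We compute FOLLOW(B) using the standard algorithm.
FOLLOW(S) starts with {$}.
FIRST(A) = {0}
FIRST(B) = {1, ε}
FIRST(S) = {}
FOLLOW(A) = {}
FOLLOW(B) = {$, 1}
FOLLOW(S) = {$, 1}
Therefore, FOLLOW(B) = {$, 1}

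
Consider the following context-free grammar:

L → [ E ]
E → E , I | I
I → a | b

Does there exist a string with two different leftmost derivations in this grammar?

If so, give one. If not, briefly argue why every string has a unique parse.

No - every string in the language has a unique leftmost derivation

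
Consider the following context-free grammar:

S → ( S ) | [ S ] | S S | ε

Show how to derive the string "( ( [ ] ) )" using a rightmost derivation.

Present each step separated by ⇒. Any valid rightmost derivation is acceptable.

S ⇒ ( S ) ⇒ ( ( S ) ) ⇒ ( ( [ S ] ) ) ⇒ ( ( [ ] ) )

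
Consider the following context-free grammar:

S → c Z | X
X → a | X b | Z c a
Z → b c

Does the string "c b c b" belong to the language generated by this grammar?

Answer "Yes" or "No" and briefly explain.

No - no valid derivation exists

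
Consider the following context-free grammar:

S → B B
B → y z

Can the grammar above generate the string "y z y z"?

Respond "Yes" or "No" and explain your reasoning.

Yes - a valid derivation exists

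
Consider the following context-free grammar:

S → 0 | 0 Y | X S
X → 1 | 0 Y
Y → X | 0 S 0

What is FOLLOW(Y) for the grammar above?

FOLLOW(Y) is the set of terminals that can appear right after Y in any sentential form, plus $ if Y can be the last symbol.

We compute FOLLOW(Y) using the standard algorithm.
FOLLOW(S) starts with {$}.
FIRST(S) = {0, 1}
FIRST(X) = {0, 1}
FIRST(Y) = {0, 1}
FOLLOW(S) = {$, 0}
FOLLOW(X) = {$, 0, 1}
FOLLOW(Y) = {$, 0, 1}
Therefore, FOLLOW(Y) = {$, 0, 1}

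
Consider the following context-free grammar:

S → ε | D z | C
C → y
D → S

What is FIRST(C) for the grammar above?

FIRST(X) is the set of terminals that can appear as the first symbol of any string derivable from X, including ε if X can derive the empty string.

We compute FIRST(C) using the standard algorithm.
FIRST(C) = {y}
FIRST(D) = {y, z, ε}
FIRST(S) = {y, z, ε}
Therefore, FIRST(C) = {y}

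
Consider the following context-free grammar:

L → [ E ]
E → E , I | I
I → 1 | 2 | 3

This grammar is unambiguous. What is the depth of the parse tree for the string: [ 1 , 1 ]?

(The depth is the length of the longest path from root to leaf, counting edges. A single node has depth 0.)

4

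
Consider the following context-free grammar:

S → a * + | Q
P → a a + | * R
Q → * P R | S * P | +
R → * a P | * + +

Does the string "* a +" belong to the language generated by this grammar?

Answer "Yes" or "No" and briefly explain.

No - no valid derivation exists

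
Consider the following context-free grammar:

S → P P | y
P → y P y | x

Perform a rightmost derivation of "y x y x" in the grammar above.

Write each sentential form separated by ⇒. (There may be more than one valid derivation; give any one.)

S ⇒ P P ⇒ P x ⇒ y P y x ⇒ y x y x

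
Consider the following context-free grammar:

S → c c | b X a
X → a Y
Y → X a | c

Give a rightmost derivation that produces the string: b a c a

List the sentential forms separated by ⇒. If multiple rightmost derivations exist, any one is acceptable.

S ⇒ b X a ⇒ b a Y a ⇒ b a c a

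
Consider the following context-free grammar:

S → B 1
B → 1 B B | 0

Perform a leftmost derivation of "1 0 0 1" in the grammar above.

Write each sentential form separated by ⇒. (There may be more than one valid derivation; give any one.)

S ⇒ B 1 ⇒ 1 B B 1 ⇒ 1 0 B 1 ⇒ 1 0 0 1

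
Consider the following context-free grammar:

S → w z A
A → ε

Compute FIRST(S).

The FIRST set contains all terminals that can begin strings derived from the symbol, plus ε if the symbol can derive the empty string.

We compute FIRST(S) using the standard algorithm.
FIRST(A) = {ε}
FIRST(S) = {w}
Therefore, FIRST(S) = {w}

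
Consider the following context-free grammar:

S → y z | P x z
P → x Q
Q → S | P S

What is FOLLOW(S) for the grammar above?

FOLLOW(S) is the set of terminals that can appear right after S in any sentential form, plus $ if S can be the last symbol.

We compute FOLLOW(S) using the standard algorithm.
FOLLOW(S) starts with {$}.
FIRST(P) = {x}
FIRST(Q) = {x, y}
FIRST(S) = {x, y}
FOLLOW(P) = {x, y}
FOLLOW(Q) = {x, y}
FOLLOW(S) = {$, x, y}
Therefore, FOLLOW(S) = {$, x, y}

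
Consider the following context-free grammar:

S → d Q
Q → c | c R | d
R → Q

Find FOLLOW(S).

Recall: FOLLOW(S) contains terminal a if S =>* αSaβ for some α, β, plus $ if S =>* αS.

We compute FOLLOW(S) using the standard algorithm.
FOLLOW(S) starts with {$}.
FIRST(Q) = {c, d}
FIRST(R) = {c, d}
FIRST(S) = {d}
FOLLOW(Q) = {$}
FOLLOW(R) = {$}
FOLLOW(S) = {$}
Therefore, FOLLOW(S) = {$}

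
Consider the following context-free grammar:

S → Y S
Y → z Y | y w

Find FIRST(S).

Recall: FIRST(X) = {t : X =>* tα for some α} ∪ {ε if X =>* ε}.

We compute FIRST(S) using the standard algorithm.
FIRST(S) = {y, z}
FIRST(Y) = {y, z}
Therefore, FIRST(S) = {y, z}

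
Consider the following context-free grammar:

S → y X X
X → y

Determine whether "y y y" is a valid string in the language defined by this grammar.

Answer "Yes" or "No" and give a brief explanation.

Yes - a valid derivation exists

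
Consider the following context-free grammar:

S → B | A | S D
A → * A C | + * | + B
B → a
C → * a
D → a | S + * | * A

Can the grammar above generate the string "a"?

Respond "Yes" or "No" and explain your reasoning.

Yes - a valid derivation exists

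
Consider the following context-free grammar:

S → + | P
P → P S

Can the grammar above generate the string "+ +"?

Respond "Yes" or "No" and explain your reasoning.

No - no valid derivation exists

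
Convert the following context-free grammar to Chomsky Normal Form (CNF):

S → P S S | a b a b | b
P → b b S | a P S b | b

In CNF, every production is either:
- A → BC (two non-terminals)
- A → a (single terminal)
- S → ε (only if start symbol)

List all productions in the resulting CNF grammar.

TA → a; TB → b; S → b; P → b; S → P X0; X0 → S S; S → TA X1; X1 → TB X2; X2 → TA TB; P → TB X3; X3 → TB S; P → TA X4; X4 → P X5; X5 → S TB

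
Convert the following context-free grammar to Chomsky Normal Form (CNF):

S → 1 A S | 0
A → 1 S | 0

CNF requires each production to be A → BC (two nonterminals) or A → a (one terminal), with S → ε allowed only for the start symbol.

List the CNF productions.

T1 → 1; S → 0; A → 0; S → T1 X0; X0 → A S; A → T1 S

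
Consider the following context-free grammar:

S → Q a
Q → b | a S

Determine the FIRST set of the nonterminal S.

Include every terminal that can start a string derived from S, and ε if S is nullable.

We compute FIRST(S) using the standard algorithm.
FIRST(Q) = {a, b}
FIRST(S) = {a, b}
Therefore, FIRST(S) = {a, b}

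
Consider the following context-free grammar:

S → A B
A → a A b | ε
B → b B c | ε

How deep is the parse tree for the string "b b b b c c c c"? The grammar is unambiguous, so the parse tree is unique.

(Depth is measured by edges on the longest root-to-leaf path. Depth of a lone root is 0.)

6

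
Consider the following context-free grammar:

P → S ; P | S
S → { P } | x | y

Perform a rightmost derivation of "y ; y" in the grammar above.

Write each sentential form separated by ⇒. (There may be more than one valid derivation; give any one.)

P ⇒ S ; P ⇒ S ; S ⇒ S ; y ⇒ y ; y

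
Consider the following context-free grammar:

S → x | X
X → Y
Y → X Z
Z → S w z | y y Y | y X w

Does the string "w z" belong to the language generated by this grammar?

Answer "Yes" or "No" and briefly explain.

No - no valid derivation exists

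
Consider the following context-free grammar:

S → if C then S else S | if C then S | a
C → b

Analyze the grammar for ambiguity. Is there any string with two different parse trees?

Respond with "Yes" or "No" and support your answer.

Yes - the string 'if b then if b then if b then a else a else a' has two distinct parse trees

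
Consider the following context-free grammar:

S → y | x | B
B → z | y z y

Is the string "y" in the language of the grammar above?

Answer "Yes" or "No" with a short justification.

Yes - a valid derivation exists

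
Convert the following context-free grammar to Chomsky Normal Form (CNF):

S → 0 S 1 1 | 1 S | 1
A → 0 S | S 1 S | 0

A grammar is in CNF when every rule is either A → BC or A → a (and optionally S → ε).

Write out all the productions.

T0 → 0; T1 → 1; S → 1; A → 0; S → T0 X0; X0 → S X1; X1 → T1 T1; S → T1 S; A → T0 S; A → S X2; X2 → T1 S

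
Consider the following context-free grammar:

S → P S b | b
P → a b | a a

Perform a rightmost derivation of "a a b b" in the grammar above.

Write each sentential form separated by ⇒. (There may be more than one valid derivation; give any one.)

S ⇒ P S b ⇒ P b b ⇒ a a b b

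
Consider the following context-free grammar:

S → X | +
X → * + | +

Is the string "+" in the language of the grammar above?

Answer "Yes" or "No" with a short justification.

Yes - a valid derivation exists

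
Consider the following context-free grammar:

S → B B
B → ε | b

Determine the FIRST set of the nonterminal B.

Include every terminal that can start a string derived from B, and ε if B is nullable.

We compute FIRST(B) using the standard algorithm.
FIRST(B) = {b, ε}
FIRST(S) = {b, ε}
Therefore, FIRST(B) = {b, ε}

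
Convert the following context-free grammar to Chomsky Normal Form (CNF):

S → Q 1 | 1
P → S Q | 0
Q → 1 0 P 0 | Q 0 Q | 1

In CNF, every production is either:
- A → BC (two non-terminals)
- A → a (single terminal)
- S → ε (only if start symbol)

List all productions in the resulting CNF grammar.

T1 → 1; S → 1; P → 0; T0 → 0; Q → 1; S → Q T1; P → S Q; Q → T1 X0; X0 → T0 X1; X1 → P T0; Q → Q X2; X2 → T0 Q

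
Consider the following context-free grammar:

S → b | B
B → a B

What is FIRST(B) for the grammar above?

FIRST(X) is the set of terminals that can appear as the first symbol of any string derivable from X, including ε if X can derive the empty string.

We compute FIRST(B) using the standard algorithm.
FIRST(B) = {a}
FIRST(S) = {a, b}
Therefore, FIRST(B) = {a}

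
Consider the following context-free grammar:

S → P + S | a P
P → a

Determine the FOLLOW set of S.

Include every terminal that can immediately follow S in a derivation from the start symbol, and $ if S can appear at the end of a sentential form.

We compute FOLLOW(S) using the standard algorithm.
FOLLOW(S) starts with {$}.
FIRST(P) = {a}
FIRST(S) = {a}
FOLLOW(P) = {$, +}
FOLLOW(S) = {$}
Therefore, FOLLOW(S) = {$}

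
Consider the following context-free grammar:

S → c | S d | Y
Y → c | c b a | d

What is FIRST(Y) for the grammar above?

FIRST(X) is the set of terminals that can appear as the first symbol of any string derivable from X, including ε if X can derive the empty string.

We compute FIRST(Y) using the standard algorithm.
FIRST(S) = {c, d}
FIRST(Y) = {c, d}
Therefore, FIRST(Y) = {c, d}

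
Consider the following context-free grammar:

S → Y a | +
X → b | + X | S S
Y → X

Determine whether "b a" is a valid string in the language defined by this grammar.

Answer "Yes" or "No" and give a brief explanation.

Yes - a valid derivation exists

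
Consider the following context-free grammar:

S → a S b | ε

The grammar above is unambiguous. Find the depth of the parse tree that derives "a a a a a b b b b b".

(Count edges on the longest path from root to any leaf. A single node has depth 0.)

6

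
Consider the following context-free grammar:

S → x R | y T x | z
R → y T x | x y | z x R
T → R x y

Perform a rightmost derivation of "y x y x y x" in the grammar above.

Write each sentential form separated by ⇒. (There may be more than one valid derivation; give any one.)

S ⇒ y T x ⇒ y R x y x ⇒ y x y x y x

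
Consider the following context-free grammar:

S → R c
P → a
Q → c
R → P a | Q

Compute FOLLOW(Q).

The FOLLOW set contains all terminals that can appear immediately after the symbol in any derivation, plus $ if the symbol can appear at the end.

We compute FOLLOW(Q) using the standard algorithm.
FOLLOW(S) starts with {$}.
FIRST(P) = {a}
FIRST(Q) = {c}
FIRST(R) = {a, c}
FIRST(S) = {a, c}
FOLLOW(P) = {a}
FOLLOW(Q) = {c}
FOLLOW(R) = {c}
FOLLOW(S) = {$}
Therefore, FOLLOW(Q) = {c}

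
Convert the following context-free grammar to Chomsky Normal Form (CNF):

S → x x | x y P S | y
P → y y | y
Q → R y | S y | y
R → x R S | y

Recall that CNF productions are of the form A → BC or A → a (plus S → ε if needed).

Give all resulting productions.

TX → x; TY → y; S → y; P → y; Q → y; R → y; S → TX TX; S → TX X0; X0 → TY X1; X1 → P S; P → TY TY; Q → R TY; Q → S TY; R → TX X2; X2 → R S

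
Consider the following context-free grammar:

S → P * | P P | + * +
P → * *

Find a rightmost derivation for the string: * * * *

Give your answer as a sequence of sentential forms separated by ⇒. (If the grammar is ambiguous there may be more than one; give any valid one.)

S ⇒ P P ⇒ P * * ⇒ * * * *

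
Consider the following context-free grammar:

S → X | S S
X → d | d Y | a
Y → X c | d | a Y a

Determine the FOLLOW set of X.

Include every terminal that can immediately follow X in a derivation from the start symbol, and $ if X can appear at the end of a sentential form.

We compute FOLLOW(X) using the standard algorithm.
FOLLOW(S) starts with {$}.
FIRST(S) = {a, d}
FIRST(X) = {a, d}
FIRST(Y) = {a, d}
FOLLOW(S) = {$, a, d}
FOLLOW(X) = {$, a, c, d}
FOLLOW(Y) = {$, a, c, d}
Therefore, FOLLOW(X) = {$, a, c, d}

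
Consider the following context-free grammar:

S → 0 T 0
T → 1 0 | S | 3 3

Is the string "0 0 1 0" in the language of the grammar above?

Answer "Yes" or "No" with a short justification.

No - no valid derivation exists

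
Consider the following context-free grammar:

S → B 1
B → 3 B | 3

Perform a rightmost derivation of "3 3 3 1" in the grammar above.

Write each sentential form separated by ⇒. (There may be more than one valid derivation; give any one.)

S ⇒ B 1 ⇒ 3 B 1 ⇒ 3 3 B 1 ⇒ 3 3 3 1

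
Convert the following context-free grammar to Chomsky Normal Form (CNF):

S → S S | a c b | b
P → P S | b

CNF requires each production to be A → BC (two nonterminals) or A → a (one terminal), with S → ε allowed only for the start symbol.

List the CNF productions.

TA → a; TC → c; TB → b; S → b; P → b; S → S S; S → TA X0; X0 → TC TB; P → P S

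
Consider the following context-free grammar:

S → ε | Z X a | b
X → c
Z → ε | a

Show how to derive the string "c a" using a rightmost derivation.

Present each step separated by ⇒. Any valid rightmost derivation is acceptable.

S ⇒ Z X a ⇒ Z c a ⇒ c a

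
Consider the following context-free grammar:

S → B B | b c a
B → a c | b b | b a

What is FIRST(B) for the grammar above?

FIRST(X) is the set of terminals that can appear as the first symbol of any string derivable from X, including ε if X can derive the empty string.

We compute FIRST(B) using the standard algorithm.
FIRST(B) = {a, b}
FIRST(S) = {a, b}
Therefore, FIRST(B) = {a, b}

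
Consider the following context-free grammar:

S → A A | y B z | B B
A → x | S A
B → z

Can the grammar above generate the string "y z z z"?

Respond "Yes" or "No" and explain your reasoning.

No - no valid derivation exists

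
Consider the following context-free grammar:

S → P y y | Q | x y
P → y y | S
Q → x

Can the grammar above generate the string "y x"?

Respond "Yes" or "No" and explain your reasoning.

No - no valid derivation exists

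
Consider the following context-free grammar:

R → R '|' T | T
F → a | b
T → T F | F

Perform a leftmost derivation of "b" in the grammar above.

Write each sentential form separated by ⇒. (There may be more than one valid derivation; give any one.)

R ⇒ T ⇒ F ⇒ b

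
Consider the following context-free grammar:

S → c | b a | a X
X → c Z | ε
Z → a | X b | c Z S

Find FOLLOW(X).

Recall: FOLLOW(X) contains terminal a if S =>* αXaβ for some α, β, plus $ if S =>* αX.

We compute FOLLOW(X) using the standard algorithm.
FOLLOW(S) starts with {$}.
FIRST(S) = {a, b, c}
FIRST(X) = {c, ε}
FIRST(Z) = {a, b, c}
FOLLOW(S) = {$, a, b, c}
FOLLOW(X) = {$, a, b, c}
FOLLOW(Z) = {$, a, b, c}
Therefore, FOLLOW(X) = {$, a, b, c}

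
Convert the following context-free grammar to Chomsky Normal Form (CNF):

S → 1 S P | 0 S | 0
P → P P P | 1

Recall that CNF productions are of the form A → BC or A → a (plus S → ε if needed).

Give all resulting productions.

T1 → 1; T0 → 0; S → 0; P → 1; S → T1 X0; X0 → S P; S → T0 S; P → P X1; X1 → P P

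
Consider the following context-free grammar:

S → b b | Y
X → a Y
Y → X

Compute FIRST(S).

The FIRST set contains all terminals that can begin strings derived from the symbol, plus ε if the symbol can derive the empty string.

We compute FIRST(S) using the standard algorithm.
FIRST(S) = {a, b}
FIRST(X) = {a}
FIRST(Y) = {a}
Therefore, FIRST(S) = {a, b}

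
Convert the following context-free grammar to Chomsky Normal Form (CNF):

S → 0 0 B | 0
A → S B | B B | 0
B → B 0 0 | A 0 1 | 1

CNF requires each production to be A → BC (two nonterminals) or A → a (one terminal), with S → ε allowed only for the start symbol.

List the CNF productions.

T0 → 0; S → 0; A → 0; T1 → 1; B → 1; S → T0 X0; X0 → T0 B; A → S B; A → B B; B → B X1; X1 → T0 T0; B → A X2; X2 → T0 T1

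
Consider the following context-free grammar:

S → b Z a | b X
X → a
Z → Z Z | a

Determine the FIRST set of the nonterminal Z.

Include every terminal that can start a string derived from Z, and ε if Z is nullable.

We compute FIRST(Z) using the standard algorithm.
FIRST(S) = {b}
FIRST(X) = {a}
FIRST(Z) = {a}
Therefore, FIRST(Z) = {a}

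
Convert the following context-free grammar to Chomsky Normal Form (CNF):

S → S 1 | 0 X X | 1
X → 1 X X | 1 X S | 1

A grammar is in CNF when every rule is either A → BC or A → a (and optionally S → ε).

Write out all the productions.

T1 → 1; T0 → 0; S → 1; X → 1; S → S T1; S → T0 X0; X0 → X X; X → T1 X1; X1 → X X; X → T1 X2; X2 → X S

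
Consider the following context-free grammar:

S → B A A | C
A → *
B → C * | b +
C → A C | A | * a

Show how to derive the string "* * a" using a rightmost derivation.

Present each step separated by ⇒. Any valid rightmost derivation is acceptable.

S ⇒ C ⇒ A C ⇒ A * a ⇒ * * a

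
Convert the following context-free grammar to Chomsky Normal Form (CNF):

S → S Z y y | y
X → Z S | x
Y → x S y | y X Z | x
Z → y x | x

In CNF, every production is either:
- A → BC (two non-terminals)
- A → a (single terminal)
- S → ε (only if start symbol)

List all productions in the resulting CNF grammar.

TY → y; S → y; X → x; TX → x; Y → x; Z → x; S → S X0; X0 → Z X1; X1 → TY TY; X → Z S; Y → TX X2; X2 → S TY; Y → TY X3; X3 → X Z; Z → TY TX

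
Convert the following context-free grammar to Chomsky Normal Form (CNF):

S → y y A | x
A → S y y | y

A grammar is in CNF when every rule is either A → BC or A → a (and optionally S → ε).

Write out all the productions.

TY → y; S → x; A → y; S → TY X0; X0 → TY A; A → S X1; X1 → TY TY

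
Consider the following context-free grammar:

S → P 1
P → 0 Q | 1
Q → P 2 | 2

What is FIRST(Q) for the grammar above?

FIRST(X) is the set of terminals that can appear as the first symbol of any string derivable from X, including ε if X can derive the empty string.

We compute FIRST(Q) using the standard algorithm.
FIRST(P) = {0, 1}
FIRST(Q) = {0, 1, 2}
FIRST(S) = {0, 1}
Therefore, FIRST(Q) = {0, 1, 2}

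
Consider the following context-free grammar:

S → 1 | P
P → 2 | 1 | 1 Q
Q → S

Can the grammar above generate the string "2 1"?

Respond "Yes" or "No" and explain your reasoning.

No - no valid derivation exists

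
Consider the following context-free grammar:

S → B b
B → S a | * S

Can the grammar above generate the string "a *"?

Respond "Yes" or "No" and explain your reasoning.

No - no valid derivation exists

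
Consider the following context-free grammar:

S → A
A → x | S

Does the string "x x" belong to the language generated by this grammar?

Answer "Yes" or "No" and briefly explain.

No - no valid derivation exists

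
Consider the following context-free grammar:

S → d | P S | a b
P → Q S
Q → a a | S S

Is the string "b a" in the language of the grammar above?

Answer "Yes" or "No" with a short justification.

No - no valid derivation exists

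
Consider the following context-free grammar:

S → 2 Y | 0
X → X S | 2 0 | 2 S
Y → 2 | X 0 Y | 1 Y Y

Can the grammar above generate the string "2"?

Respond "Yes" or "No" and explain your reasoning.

No - no valid derivation exists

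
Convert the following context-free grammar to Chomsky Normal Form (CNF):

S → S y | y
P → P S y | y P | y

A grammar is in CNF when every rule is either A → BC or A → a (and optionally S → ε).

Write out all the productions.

TY → y; S → y; P → y; S → S TY; P → P X0; X0 → S TY; P → TY P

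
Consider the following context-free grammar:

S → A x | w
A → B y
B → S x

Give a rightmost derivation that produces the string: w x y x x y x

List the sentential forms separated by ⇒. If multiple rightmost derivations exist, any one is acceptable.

S ⇒ A x ⇒ B y x ⇒ S x y x ⇒ A x x y x ⇒ B y x x y x ⇒ S x y x x y x ⇒ w x y x x y x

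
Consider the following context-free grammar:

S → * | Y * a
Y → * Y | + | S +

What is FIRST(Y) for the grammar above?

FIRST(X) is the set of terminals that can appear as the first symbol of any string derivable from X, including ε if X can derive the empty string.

We compute FIRST(Y) using the standard algorithm.
FIRST(S) = {*, +}
FIRST(Y) = {*, +}
Therefore, FIRST(Y) = {*, +}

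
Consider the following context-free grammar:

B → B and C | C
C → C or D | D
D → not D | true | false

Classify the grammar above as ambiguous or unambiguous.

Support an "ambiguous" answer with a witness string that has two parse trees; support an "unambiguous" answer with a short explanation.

Unambiguous - every string in the language has a unique parse tree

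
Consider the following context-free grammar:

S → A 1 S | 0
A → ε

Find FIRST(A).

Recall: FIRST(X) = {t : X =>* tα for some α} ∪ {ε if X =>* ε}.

We compute FIRST(A) using the standard algorithm.
FIRST(A) = {ε}
FIRST(S) = {0, 1}
Therefore, FIRST(A) = {ε}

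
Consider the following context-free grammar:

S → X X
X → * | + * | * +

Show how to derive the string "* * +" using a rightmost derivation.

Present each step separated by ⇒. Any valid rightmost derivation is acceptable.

S ⇒ X X ⇒ X * + ⇒ * * +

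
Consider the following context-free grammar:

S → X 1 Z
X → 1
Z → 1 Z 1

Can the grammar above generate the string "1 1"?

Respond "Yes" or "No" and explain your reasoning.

No - no valid derivation exists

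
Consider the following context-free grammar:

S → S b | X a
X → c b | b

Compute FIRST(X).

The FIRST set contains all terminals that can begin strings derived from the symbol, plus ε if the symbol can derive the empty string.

We compute FIRST(X) using the standard algorithm.
FIRST(S) = {b, c}
FIRST(X) = {b, c}
Therefore, FIRST(X) = {b, c}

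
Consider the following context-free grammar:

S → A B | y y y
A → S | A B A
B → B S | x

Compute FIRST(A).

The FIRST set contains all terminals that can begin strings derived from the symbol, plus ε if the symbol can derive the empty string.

We compute FIRST(A) using the standard algorithm.
FIRST(A) = {y}
FIRST(B) = {x}
FIRST(S) = {y}
Therefore, FIRST(A) = {y}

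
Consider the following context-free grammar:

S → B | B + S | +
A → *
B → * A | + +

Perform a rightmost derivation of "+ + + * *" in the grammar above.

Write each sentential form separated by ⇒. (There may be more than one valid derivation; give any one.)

S ⇒ B + S ⇒ B + B ⇒ B + * A ⇒ B + * * ⇒ + + + * *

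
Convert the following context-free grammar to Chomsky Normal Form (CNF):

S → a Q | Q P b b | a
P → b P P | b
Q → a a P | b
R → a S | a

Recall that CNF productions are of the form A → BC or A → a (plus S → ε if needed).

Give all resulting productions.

TA → a; TB → b; S → a; P → b; Q → b; R → a; S → TA Q; S → Q X0; X0 → P X1; X1 → TB TB; P → TB X2; X2 → P P; Q → TA X3; X3 → TA P; R → TA S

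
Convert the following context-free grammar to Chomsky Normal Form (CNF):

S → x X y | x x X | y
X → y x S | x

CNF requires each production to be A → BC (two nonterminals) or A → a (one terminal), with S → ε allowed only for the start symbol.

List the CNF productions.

TX → x; TY → y; S → y; X → x; S → TX X0; X0 → X TY; S → TX X1; X1 → TX X; X → TY X2; X2 → TX S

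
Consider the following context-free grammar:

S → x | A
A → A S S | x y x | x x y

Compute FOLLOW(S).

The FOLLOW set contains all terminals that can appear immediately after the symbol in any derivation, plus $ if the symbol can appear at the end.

We compute FOLLOW(S) using the standard algorithm.
FOLLOW(S) starts with {$}.
FIRST(A) = {x}
FIRST(S) = {x}
FOLLOW(A) = {$, x}
FOLLOW(S) = {$, x}
Therefore, FOLLOW(S) = {$, x}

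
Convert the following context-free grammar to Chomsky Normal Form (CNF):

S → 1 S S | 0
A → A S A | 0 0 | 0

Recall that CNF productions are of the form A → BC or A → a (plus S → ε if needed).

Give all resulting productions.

T1 → 1; S → 0; T0 → 0; A → 0; S → T1 X0; X0 → S S; A → A X1; X1 → S A; A → T0 T0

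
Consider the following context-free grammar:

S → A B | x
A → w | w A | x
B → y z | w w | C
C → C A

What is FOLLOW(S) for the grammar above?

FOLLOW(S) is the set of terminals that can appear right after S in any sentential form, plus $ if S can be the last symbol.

We compute FOLLOW(S) using the standard algorithm.
FOLLOW(S) starts with {$}.
FIRST(A) = {w, x}
FIRST(B) = {w, y}
FIRST(C) = {}
FIRST(S) = {w, x}
FOLLOW(A) = {$, w, x, y}
FOLLOW(B) = {$}
FOLLOW(C) = {$, w, x}
FOLLOW(S) = {$}
Therefore, FOLLOW(S) = {$}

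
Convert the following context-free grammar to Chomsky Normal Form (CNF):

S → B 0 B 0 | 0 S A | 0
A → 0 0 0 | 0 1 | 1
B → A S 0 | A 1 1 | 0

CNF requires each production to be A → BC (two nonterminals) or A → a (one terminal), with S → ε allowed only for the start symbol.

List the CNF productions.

T0 → 0; S → 0; T1 → 1; A → 1; B → 0; S → B X0; X0 → T0 X1; X1 → B T0; S → T0 X2; X2 → S A; A → T0 X3; X3 → T0 T0; A → T0 T1; B → A X4; X4 → S T0; B → A X5; X5 → T1 T1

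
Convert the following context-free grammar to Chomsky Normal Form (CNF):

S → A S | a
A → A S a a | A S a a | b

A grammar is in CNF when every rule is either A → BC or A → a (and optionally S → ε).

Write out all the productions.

S → a; TA → a; A → b; S → A S; A → A X0; X0 → S X1; X1 → TA TA; A → A X2; X2 → S X3; X3 → TA TA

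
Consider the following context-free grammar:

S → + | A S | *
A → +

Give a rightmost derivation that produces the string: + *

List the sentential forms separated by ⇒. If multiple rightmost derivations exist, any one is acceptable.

S ⇒ A S ⇒ A * ⇒ + *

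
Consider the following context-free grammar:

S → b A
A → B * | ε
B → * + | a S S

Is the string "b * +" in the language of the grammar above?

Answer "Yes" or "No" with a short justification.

No - no valid derivation exists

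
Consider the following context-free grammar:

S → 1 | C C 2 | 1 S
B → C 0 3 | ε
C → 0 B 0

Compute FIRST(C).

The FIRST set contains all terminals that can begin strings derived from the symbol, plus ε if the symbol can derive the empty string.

We compute FIRST(C) using the standard algorithm.
FIRST(B) = {0, ε}
FIRST(C) = {0}
FIRST(S) = {0, 1}
Therefore, FIRST(C) = {0}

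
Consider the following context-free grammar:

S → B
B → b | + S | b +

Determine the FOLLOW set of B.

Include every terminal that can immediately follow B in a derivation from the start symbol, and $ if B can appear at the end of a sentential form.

We compute FOLLOW(B) using the standard algorithm.
FOLLOW(S) starts with {$}.
FIRST(B) = {+, b}
FIRST(S) = {+, b}
FOLLOW(B) = {$}
FOLLOW(S) = {$}
Therefore, FOLLOW(B) = {$}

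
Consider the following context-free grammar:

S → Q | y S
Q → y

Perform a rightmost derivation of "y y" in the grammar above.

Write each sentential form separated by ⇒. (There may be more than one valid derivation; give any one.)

S ⇒ y S ⇒ y Q ⇒ y y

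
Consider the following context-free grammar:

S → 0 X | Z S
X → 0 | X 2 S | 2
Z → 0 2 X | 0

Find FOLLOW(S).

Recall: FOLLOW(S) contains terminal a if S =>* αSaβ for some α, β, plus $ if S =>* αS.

We compute FOLLOW(S) using the standard algorithm.
FOLLOW(S) starts with {$}.
FIRST(S) = {0}
FIRST(X) = {0, 2}
FIRST(Z) = {0}
FOLLOW(S) = {$, 0, 2}
FOLLOW(X) = {$, 0, 2}
FOLLOW(Z) = {0}
Therefore, FOLLOW(S) = {$, 0, 2}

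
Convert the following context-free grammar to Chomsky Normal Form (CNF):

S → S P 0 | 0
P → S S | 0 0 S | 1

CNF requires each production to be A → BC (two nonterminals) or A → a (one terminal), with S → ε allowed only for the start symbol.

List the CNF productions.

T0 → 0; S → 0; P → 1; S → S X0; X0 → P T0; P → S S; P → T0 X1; X1 → T0 S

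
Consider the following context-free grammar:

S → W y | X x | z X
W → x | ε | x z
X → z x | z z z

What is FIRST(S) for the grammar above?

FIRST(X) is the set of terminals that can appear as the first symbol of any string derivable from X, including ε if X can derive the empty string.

We compute FIRST(S) using the standard algorithm.
FIRST(S) = {x, y, z}
FIRST(W) = {x, ε}
FIRST(X) = {z}
Therefore, FIRST(S) = {x, y, z}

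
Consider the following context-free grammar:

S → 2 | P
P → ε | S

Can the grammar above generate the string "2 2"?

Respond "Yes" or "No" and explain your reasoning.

No - no valid derivation exists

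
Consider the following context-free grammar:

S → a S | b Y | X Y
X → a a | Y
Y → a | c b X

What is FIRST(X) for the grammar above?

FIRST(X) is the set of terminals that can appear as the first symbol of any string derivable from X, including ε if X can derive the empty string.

We compute FIRST(X) using the standard algorithm.
FIRST(S) = {a, b, c}
FIRST(X) = {a, c}
FIRST(Y) = {a, c}
Therefore, FIRST(X) = {a, c}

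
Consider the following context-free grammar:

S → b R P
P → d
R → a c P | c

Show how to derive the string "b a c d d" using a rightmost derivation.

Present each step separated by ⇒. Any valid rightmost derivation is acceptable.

S ⇒ b R P ⇒ b R d ⇒ b a c P d ⇒ b a c d d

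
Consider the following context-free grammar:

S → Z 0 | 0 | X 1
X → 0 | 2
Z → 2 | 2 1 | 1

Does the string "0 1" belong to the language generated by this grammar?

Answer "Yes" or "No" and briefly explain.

Yes - a valid derivation exists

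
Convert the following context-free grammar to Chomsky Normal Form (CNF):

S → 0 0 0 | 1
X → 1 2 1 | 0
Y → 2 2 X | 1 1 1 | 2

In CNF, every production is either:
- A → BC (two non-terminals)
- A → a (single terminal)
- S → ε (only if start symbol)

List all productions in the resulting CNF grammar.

T0 → 0; S → 1; T1 → 1; T2 → 2; X → 0; Y → 2; S → T0 X0; X0 → T0 T0; X → T1 X1; X1 → T2 T1; Y → T2 X2; X2 → T2 X; Y → T1 X3; X3 → T1 T1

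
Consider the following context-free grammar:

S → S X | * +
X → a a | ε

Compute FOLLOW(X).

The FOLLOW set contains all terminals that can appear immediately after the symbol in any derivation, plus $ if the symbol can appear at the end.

We compute FOLLOW(X) using the standard algorithm.
FOLLOW(S) starts with {$}.
FIRST(S) = {*}
FIRST(X) = {a, ε}
FOLLOW(S) = {$, a}
FOLLOW(X) = {$, a}
Therefore, FOLLOW(X) = {$, a}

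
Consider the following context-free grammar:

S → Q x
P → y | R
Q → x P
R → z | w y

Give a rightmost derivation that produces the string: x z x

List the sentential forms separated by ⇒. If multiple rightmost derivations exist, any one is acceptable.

S ⇒ Q x ⇒ x P x ⇒ x R x ⇒ x z x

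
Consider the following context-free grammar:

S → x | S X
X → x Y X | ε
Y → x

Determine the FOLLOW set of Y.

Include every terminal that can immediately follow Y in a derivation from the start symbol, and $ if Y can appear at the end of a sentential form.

We compute FOLLOW(Y) using the standard algorithm.
FOLLOW(S) starts with {$}.
FIRST(S) = {x}
FIRST(X) = {x, ε}
FIRST(Y) = {x}
FOLLOW(S) = {$, x}
FOLLOW(X) = {$, x}
FOLLOW(Y) = {$, x}
Therefore, FOLLOW(Y) = {$, x}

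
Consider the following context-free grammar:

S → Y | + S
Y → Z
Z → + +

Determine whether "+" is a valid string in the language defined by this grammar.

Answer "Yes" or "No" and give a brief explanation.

No - no valid derivation exists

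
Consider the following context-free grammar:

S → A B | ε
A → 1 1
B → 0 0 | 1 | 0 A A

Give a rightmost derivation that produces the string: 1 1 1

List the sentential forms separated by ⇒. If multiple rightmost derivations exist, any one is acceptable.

S ⇒ A B ⇒ A 1 ⇒ 1 1 1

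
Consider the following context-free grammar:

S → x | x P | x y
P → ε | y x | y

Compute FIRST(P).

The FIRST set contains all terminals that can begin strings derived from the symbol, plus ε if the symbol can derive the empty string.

We compute FIRST(P) using the standard algorithm.
FIRST(P) = {y, ε}
FIRST(S) = {x}
Therefore, FIRST(P) = {y, ε}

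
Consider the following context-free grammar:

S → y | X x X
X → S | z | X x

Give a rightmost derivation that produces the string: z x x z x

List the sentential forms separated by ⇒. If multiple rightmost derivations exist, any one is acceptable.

S ⇒ X x X ⇒ X x X x ⇒ X x z x ⇒ X x x z x ⇒ z x x z x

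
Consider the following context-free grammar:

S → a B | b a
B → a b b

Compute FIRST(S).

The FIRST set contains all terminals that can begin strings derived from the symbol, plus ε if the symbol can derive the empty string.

We compute FIRST(S) using the standard algorithm.
FIRST(B) = {a}
FIRST(S) = {a, b}
Therefore, FIRST(S) = {a, b}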